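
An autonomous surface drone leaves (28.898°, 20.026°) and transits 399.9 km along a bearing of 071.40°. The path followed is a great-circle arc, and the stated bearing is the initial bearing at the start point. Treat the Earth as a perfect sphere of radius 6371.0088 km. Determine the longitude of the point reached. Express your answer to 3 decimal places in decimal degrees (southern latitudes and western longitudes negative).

longitude 23.962°

The arc subtends δ = 399.9/6371.0088 = 0.062769 rad at the centre.
Start latitude φ₁ = 0.504365 rad; initial bearing θ = 1.246165 rad.
Destination latitude: φ₂ = arcsin( sin φ₁ cos δ + cos φ₁ sin δ cos θ ) = arcsin(0.499816) = 29.988°.
Δλ = atan2( sin θ sin δ cos φ₁ , cos δ − sin φ₁ sin φ₂ ) = atan2(0.052048, 0.756494) = 0.068694 rad = 3.936°.
λ₂ = 20.026° + 3.936° = 23.962°.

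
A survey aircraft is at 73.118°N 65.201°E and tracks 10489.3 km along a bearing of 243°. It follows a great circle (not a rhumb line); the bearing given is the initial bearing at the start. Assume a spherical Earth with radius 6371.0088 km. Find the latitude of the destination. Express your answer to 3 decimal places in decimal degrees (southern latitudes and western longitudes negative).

δ = 10489.3/6371.0088 = 1.646411 rad (94.3324°).
With φ₁ = 73.118° = 1.276150 rad and θ = 243° = 4.241150 rad:
Applying the spherical law of cosines for sides, sin φ₂ = sin φ₁ cos δ + cos φ₁ sin δ cos θ = -0.203750, so φ₂ = -11.756°.
Then Δλ = atan2(-0.258010, 0.119427) = -1.137287 rad, from sin θ sin δ cos φ₁ over cos δ − sin φ₁ sin φ₂.
λ₂ = 65.201° + -65.162° = 0.039°.

latitude -11.756°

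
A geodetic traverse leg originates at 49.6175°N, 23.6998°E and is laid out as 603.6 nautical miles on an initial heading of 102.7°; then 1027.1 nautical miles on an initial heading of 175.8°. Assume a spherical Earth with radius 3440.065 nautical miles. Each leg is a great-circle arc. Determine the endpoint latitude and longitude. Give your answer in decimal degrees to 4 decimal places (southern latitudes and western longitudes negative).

latitude 29.4125°, longitude 39.4356°

Apply the spherical direct solution leg by leg, carrying full precision between legs.
Leg 1: from (49.6175°, 23.6998°), δ = 603.6/3440.065 = 0.175462 rad, θ = 102.7° → φ = 46.4835°, λ = 38.0185°.
Leg 2: from (46.4835°, 38.0185°), δ = 1027.1/3440.065 = 0.298570 rad, θ = 175.8° → φ = 29.4125°, λ = 39.4356°.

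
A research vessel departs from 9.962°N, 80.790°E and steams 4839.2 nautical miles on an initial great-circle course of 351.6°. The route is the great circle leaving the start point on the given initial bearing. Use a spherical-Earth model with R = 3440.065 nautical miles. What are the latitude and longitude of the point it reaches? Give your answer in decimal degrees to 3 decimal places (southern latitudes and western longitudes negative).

latitude 81.701°, longitude -12.371°

The arc subtends δ = 4839.2/3440.065 = 1.406718 rad at the centre.
Start latitude φ₁ = 0.173870 rad; initial bearing θ = 6.136578 rad.
Destination latitude: φ₂ = arcsin( sin φ₁ cos δ + cos φ₁ sin δ cos θ ) = arcsin(0.989528) = 81.701°.
For the longitude increment, Δλ = atan2( sin θ sin δ cos φ₁, cos δ − sin φ₁ sin φ₂ ) = atan2(-0.141948, -0.007840) = -93.161°.
Hence λ₂ = 80.790° + -93.161° = -12.371°.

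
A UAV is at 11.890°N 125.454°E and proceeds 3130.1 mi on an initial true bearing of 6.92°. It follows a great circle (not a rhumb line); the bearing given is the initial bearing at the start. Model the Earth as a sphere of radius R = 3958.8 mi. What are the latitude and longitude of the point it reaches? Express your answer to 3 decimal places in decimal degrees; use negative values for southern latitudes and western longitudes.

latitude 56.660°, longitude 134.419°

The arc subtends δ = 3130.1/3958.8 = 0.790669 rad at the centre.
With φ₁ = 11.890° = 0.207520 rad and θ = 6.92° = 0.120777 rad:
Destination latitude: φ₂ = arcsin( sin φ₁ cos δ + cos φ₁ sin δ cos θ ) = arcsin(0.835424) = 56.660°.
Then Δλ = atan2(0.083805, 0.531245) = 0.156463 rad, from sin θ sin δ cos φ₁ over cos δ − sin φ₁ sin φ₂.
Hence λ₂ = 125.454° + 8.965° = 134.419°.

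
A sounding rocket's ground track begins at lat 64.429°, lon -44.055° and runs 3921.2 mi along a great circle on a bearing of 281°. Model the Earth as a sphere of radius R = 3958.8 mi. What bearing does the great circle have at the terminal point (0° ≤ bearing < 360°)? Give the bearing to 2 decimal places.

final bearing 210.85°

δ = 3921.2/3958.8 = 0.990502 rad (56.7516°).
With φ₁ = 64.429° = 1.124498 rad and θ = 281° = 4.904375 rad:
sin φ₂ = sin φ₁ cos δ + cos φ₁ sin δ cos θ = (0.902051)(0.548270) + (0.431629)(0.836301)(0.190809) = 0.563444
φ₂ = asin(0.563444) = 0.598549 rad = 34.294°.
Δλ = atan2( sin θ sin δ cos φ₁ , cos δ − sin φ₁ sin φ₂ ) = atan2(-0.354340, 0.040014) = -1.458346 rad = -83.557°.
λ₂ = λ₁ + Δλ = -127.612°.
The forward bearing on arrival equals the back-azimuth from the destination plus 180°.
Back-azimuth from P₂ (34.29°, -127.61°) to P₁ (64.43°, -44.05°), with Δλ' = λ₁ − λ₂ = 83.56°: atan2( sin Δλ' cos φ₁ , cos φ₂ sin φ₁ − sin φ₂ cos φ₁ cos Δλ' ) = 30.85°.
Final bearing = (30.85° + 180°) mod 360° = 210.85°.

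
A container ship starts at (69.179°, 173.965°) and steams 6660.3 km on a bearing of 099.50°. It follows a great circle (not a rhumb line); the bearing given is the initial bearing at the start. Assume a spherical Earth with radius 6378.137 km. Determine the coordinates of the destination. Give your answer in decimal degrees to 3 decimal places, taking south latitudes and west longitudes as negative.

Central angle δ = d/R = 1.044239 rad.
Converting: φ₁ = 1.207401 rad, θ = 1.736603 rad.
sin φ₂ = sin φ₁ cos δ + cos φ₁ sin δ cos θ = (0.934695)(0.502560) + (0.355450)(0.864542)(-0.165048) = 0.419021
φ₂ = asin(0.419021) = 0.432367 rad = 24.773°.
Then Δλ = atan2(0.303087, 0.110903) = 1.220018 rad, from sin θ sin δ cos φ₁ over cos δ − sin φ₁ sin φ₂.
λ₂ = 173.965° + 69.902° = 243.867°, normalized to (−180°, 180°] → -116.133°.

latitude 24.773°, longitude -116.133°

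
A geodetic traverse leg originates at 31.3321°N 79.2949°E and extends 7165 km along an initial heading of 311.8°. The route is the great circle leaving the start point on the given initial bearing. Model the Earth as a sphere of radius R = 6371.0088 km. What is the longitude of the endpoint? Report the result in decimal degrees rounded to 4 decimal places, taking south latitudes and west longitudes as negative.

longitude -5.9518°

δ = 7165/6371.0088 = 1.124626 rad (64.4363°).
With φ₁ = 31.3321° = 0.546848 rad and θ = 311.8° = 5.441937 rad:
Applying the spherical law of cosines for sides, sin φ₂ = sin φ₁ cos δ + cos φ₁ sin δ cos θ = 0.737983, so φ₂ = 47.5599°.
Then Δλ = atan2(-0.574426, 0.047765) = -1.487835 rad, from sin θ sin δ cos φ₁ over cos δ − sin φ₁ sin φ₂.
Hence λ₂ = 79.2949° + -85.2467° = -5.9518°.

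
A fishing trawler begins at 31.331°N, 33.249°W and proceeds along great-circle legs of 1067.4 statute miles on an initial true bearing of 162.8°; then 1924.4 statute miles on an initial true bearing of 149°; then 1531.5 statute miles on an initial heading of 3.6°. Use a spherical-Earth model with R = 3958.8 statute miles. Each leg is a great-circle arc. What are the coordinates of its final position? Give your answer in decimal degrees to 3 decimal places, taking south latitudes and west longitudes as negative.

latitude 14.477°, longitude -13.085°

Apply the spherical direct solution leg by leg, carrying full precision between legs.
Leg 1: from (31.331°, -33.249°), δ = 1067.4/3958.8 = 0.269627 rad, θ = 162.8° → φ = 16.490°, λ = -28.537°.
Leg 2: from (16.490°, -28.537°), δ = 1924.4/3958.8 = 0.486107 rad, θ = 149° → φ = -7.645°, λ = -14.487°.
Leg 3: from (-7.645°, -14.487°), δ = 1531.5/3958.8 = 0.386860 rad, θ = 3.6° → φ = 14.477°, λ = -13.085°.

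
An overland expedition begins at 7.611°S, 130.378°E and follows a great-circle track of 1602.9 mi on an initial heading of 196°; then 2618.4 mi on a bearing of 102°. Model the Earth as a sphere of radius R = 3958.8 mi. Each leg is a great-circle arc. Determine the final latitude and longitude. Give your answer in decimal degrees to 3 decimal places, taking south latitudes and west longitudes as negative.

latitude -30.203°, longitude 167.231°

Apply the spherical direct solution leg by leg, carrying full precision between legs.
Leg 1: from (-7.611°, 130.378°), δ = 1602.9/3958.8 = 0.404895 rad, θ = 196° → φ = -29.806°, λ = 123.190°.
Leg 2: from (-29.806°, 123.190°), δ = 2618.4/3958.8 = 0.661413 rad, θ = 102° → φ = -30.203°, λ = 167.231°.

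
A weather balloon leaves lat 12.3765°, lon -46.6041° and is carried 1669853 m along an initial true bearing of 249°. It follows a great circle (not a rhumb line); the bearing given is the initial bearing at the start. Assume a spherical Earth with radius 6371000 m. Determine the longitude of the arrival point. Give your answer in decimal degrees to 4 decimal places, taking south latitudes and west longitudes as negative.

δ = 1669853/6371000 = 0.262102 rad (15.0173°).
Start latitude φ₁ = 0.216011 rad; initial bearing θ = 4.345870 rad.
Applying the spherical law of cosines for sides, sin φ₂ = sin φ₁ cos δ + cos φ₁ sin δ cos θ = 0.116315, so φ₂ = 6.6795°.
Then Δλ = atan2(-0.236280, 0.940917) = -0.246029 rad, from sin θ sin δ cos φ₁ over cos δ − sin φ₁ sin φ₂.
λ₂ = -46.6041° + -14.0964° = -60.7005°.

longitude -60.7005°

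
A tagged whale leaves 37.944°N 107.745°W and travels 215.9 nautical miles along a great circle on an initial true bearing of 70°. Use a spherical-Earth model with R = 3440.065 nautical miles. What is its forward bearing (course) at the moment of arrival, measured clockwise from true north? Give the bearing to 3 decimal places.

final bearing 72.713°

Central angle δ = d/R = 0.062760 rad.
Converting: φ₁ = 0.662248 rad, θ = 1.221730 rad.
sin φ₂ = sin φ₁ cos δ + cos φ₁ sin δ cos θ = (0.614891)(0.998031) + (0.788612)(0.062719)(0.342020) = 0.630597
φ₂ = asin(0.630597) = 0.682322 rad = 39.094°.
For the longitude increment, Δλ = atan2( sin θ sin δ cos φ₁, cos δ − sin φ₁ sin φ₂ ) = atan2(0.046478, 0.610283) = 4.355°.
λ₂ = λ₁ + Δλ = -103.390°.
The forward bearing on arrival equals the back-azimuth from the destination plus 180°.
Back-azimuth from P₂ (39.094°, -103.390°) to P₁ (37.944°, -107.745°), with Δλ' = λ₁ − λ₂ = -4.355°: atan2( sin Δλ' cos φ₁ , cos φ₂ sin φ₁ − sin φ₂ cos φ₁ cos Δλ' ) = 252.713°.
Final bearing = (252.713° + 180°) mod 360° = 72.713°.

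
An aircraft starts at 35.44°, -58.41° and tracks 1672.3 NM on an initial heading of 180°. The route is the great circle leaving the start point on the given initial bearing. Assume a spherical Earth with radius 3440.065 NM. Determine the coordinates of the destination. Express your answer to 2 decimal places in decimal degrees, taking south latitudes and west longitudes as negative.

latitude 7.59°, longitude -58.41°

Angular distance δ = d/R = 1672.3 / 3440.065 = 0.486125 rad.
Converting: φ₁ = 0.618545 rad, θ = 3.141593 rad.
sin φ₂ = sin φ₁ cos δ + cos φ₁ sin δ cos θ = (0.579850)(0.884150) + (0.814723)(0.467203)(-1.000000) = 0.132033
φ₂ = asin(0.132033) = 0.132420 rad = 7.59°.
Δλ = atan2( sin θ sin δ cos φ₁ , cos δ − sin φ₁ sin φ₂ ) = atan2(0.000000, 0.807590) = 0.000000 rad = 0.00°.
λ₂ = λ₁ + Δλ = -58.41°.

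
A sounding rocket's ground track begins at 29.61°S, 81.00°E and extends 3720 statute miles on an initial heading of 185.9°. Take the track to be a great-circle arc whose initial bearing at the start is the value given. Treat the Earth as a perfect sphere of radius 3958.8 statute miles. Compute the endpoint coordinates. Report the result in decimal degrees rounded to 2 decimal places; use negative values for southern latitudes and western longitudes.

Angular distance δ = d/R = 3720 / 3958.8 = 0.939679 rad.
With φ₁ = -29.61° = -0.516792 rad and θ = 185.9° = 3.244567 rad:
Destination latitude: φ₂ = arcsin( sin φ₁ cos δ + cos φ₁ sin δ cos θ ) = arcsin(-0.989754) = -81.79°.
Δλ = atan2( sin θ sin δ cos φ₁ , cos δ − sin φ₁ sin φ₂ ) = atan2(-0.072153, 0.101017) = -0.620242 rad = -35.54°.
Hence λ₂ = 81.00° + -35.54° = 45.46°.

latitude -81.79°, longitude 45.46°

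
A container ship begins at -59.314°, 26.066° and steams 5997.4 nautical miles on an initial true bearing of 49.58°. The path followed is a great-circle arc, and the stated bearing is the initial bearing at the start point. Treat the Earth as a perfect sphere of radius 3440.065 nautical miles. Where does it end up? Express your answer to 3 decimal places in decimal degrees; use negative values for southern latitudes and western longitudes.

latitude 28.273°, longitude 84.452°

δ = 5997.4/3440.065 = 1.743397 rad (99.8893°).
With φ₁ = -59.314° = -1.035225 rad and θ = 49.58° = 0.865334 rad:
Destination latitude: φ₂ = arcsin( sin φ₁ cos δ + cos φ₁ sin δ cos θ ) = arcsin(0.473673) = 28.273°.
Δλ = atan2( sin θ sin δ cos φ₁ , cos δ − sin φ₁ sin φ₂ ) = atan2(0.382750, 0.235603) = 1.019020 rad = 58.386°.
λ₂ = λ₁ + Δλ = 84.452°.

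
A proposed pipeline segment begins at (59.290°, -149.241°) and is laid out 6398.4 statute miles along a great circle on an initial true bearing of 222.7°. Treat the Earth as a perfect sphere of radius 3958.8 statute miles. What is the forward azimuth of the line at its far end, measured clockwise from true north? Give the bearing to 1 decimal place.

δ = 6398.4/3958.8 = 1.616247 rad (92.6042°).
Start latitude φ₁ = 1.034806 rad; initial bearing θ = 3.886848 rad.
sin φ₂ = sin φ₁ cos δ + cos φ₁ sin δ cos θ = (0.859763)(-0.045435) + (0.510693)(0.998967)(-0.734915) = -0.413992
φ₂ = asin(-0.413992) = -0.426835 rad = -24.456°.
For the longitude increment, Δλ = atan2( sin θ sin δ cos φ₁, cos δ − sin φ₁ sin φ₂ ) = atan2(-0.345974, 0.310500) = -48.093°.
λ₂ = -149.241° + -48.093° = -197.334°, normalized to (−180°, 180°] → 162.666°.
The forward bearing on arrival equals the back-azimuth from the destination plus 180°.
Back-azimuth from P₂ (-24.5°, 162.7°) to P₁ (59.3°, -149.2°), with Δλ' = λ₁ − λ₂ = -311.9°: atan2( sin Δλ' cos φ₁ , cos φ₂ sin φ₁ − sin φ₂ cos φ₁ cos Δλ' ) = 22.4°.
Final bearing = (22.4° + 180°) mod 360° = 202.4°.

final bearing 202.4°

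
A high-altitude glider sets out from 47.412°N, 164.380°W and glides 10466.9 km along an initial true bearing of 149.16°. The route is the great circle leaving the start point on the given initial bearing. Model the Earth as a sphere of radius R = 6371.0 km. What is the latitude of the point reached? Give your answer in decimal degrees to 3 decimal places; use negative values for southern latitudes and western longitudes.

latitude -39.239°

Angular distance δ = d/R = 10466.9 / 6371 = 1.642898 rad.
With φ₁ = 47.412° = 0.827496 rad and θ = 149.16° = 2.603333 rad:
sin φ₂ = sin φ₁ cos δ + cos φ₁ sin δ cos θ = (0.736239)(-0.072039) + (0.676722)(0.997402)(-0.858602) = -0.632563
φ₂ = asin(-0.632563) = -0.684858 rad = -39.239°.
Δλ = atan2( sin θ sin δ cos φ₁ , cos δ − sin φ₁ sin φ₂ ) = atan2(0.346015, 0.393679) = 0.721050 rad = 41.313°.
λ₂ = -164.380° + 41.313° = -123.067°.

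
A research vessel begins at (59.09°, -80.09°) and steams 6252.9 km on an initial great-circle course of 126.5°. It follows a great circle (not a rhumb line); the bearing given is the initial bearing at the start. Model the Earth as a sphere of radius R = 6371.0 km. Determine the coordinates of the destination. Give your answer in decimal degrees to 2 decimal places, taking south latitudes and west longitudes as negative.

The arc subtends δ = 6252.9/6371 = 0.981463 rad at the centre.
Start latitude φ₁ = 1.031315 rad; initial bearing θ = 2.207842 rad.
Destination latitude: φ₂ = arcsin( sin φ₁ cos δ + cos φ₁ sin δ cos θ ) = arcsin(0.222857) = 12.88°.
Then Δλ = atan2(0.343277, 0.364601) = 0.755283 rad, from sin θ sin δ cos φ₁ over cos δ − sin φ₁ sin φ₂.
λ₂ = -80.09° + 43.27° = -36.82°.

latitude 12.88°, longitude -36.82°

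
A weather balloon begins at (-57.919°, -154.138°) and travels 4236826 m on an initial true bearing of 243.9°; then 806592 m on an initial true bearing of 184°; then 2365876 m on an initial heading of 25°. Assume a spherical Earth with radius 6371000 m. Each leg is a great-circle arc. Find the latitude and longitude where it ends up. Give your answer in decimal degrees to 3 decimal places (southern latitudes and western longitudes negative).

Apply the spherical direct solution leg by leg, carrying full precision between legs.
Leg 1: from (-57.919°, -154.138°), δ = 4236826/6371000 = 0.665017 rad, θ = 243.9° → φ = -54.187°, λ = 134.595°.
Leg 2: from (-54.187°, 134.595°), δ = 806592/6371000 = 0.126604 rad, θ = 184° → φ = -61.419°, λ = 133.540°.
Leg 3: from (-61.419°, 133.540°), δ = 2365876/6371000 = 0.371351 rad, θ = 25° → φ = -41.373°, λ = 145.332°.

latitude -41.373°, longitude 145.332°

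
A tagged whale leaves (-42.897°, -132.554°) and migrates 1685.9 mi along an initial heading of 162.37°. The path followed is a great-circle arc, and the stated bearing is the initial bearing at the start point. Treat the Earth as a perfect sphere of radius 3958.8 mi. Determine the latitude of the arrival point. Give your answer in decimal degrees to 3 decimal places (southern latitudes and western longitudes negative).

Angular distance δ = d/R = 1685.9 / 3958.8 = 0.425861 rad.
Converting: φ₁ = -0.748694 rad, θ = 2.833891 rad.
sin φ₂ = sin φ₁ cos δ + cos φ₁ sin δ cos θ = (-0.680683)(0.910683) + (0.732579)(0.413105)(-0.953032) = -0.908304
φ₂ = asin(-0.908304) = -1.139212 rad = -65.272°.
Δλ = atan2( sin θ sin δ cos φ₁ , cos δ − sin φ₁ sin φ₂ ) = atan2(0.091658, 0.292416) = 0.303750 rad = 17.404°.
λ₂ = -132.554° + 17.404° = -115.150°.

latitude -65.272°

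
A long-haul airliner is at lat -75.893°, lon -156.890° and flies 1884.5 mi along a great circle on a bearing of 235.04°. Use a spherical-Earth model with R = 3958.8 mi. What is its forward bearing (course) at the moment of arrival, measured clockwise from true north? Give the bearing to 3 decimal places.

final bearing 328.051°

The arc subtends δ = 1884.5/3958.8 = 0.476028 rad at the centre.
With φ₁ = -75.893° = -1.324583 rad and θ = 235.04° = 4.102222 rad:
sin φ₂ = sin φ₁ cos δ + cos φ₁ sin δ cos θ = (-0.969842)(0.888822) + (0.243734)(0.458252)(-0.573004) = -0.926017
φ₂ = asin(-0.926017) = -1.183721 rad = -67.822°.
Then Δλ = atan2(-0.091537, -0.009268) = -1.671704 rad, from sin θ sin δ cos φ₁ over cos δ − sin φ₁ sin φ₂.
λ₂ = -156.890° + -95.782° = -252.672°, normalized to (−180°, 180°] → 107.328°.
The forward bearing on arrival equals the back-azimuth from the destination plus 180°.
Back-azimuth from P₂ (-67.822°, 107.328°) to P₁ (-75.893°, -156.890°), with Δλ' = λ₁ − λ₂ = -264.218°: atan2( sin Δλ' cos φ₁ , cos φ₂ sin φ₁ − sin φ₂ cos φ₁ cos Δλ' ) = 148.051°.
Final bearing = (148.051° + 180°) mod 360° = 328.051°.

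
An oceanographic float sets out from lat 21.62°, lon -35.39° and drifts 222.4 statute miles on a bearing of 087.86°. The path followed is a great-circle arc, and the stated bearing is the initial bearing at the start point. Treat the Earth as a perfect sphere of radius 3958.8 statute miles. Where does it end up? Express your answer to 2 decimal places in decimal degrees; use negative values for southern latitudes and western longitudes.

latitude 21.70°, longitude -31.93°

The arc subtends δ = 222.4/3958.8 = 0.056179 rad at the centre.
Converting: φ₁ = 0.377340 rad, θ = 1.533446 rad.
sin φ₂ = sin φ₁ cos δ + cos φ₁ sin δ cos θ = (0.368449)(0.998422) + (0.929648)(0.056149)(0.037341) = 0.369817
φ₂ = asin(0.369817) = 0.378812 rad = 21.70°.
For the longitude increment, Δλ = atan2( sin θ sin δ cos φ₁, cos δ − sin φ₁ sin φ₂ ) = atan2(0.052162, 0.862164) = 3.46°.
Hence λ₂ = -35.39° + 3.46° = -31.93°.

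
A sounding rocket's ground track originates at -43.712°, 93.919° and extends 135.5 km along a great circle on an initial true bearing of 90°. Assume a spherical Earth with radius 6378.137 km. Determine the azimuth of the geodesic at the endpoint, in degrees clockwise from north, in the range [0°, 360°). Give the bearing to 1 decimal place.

Angular distance δ = d/R = 135.5 / 6378.137 = 0.021244 rad.
With φ₁ = -43.712° = -0.762918 rad and θ = 90° = 1.570796 rad:
Applying the spherical law of cosines for sides, sin φ₂ = sin φ₁ cos δ + cos φ₁ sin δ cos θ = -0.690878, so φ₂ = -43.700°.
Then Δλ = atan2(0.015355, 0.522354) = 0.029387 rad, from sin θ sin δ cos φ₁ over cos δ − sin φ₁ sin φ₂.
Hence λ₂ = 93.919° + 1.684° = 95.603°.
The forward bearing on arrival equals the back-azimuth from the destination plus 180°.
Back-azimuth from P₂ (-43.7°, 95.6°) to P₁ (-43.7°, 93.9°), with Δλ' = λ₁ − λ₂ = -1.7°: atan2( sin Δλ' cos φ₁ , cos φ₂ sin φ₁ − sin φ₂ cos φ₁ cos Δλ' ) = 268.8°.
Final bearing = (268.8° + 180°) mod 360° = 88.8°.

final bearing 88.8°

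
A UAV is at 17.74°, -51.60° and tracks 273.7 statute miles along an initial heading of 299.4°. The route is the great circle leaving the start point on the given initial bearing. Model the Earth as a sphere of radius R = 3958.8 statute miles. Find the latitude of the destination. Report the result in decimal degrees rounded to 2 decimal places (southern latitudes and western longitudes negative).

δ = 273.7/3958.8 = 0.069137 rad (3.9613°).
Start latitude φ₁ = 0.309621 rad; initial bearing θ = 5.225516 rad.
Applying the spherical law of cosines for sides, sin φ₂ = sin φ₁ cos δ + cos φ₁ sin δ cos θ = 0.336270, so φ₂ = 19.65°.
Δλ = atan2( sin θ sin δ cos φ₁ , cos δ − sin φ₁ sin φ₂ ) = atan2(-0.057323, 0.895150) = -0.063950 rad = -3.66°.
λ₂ = -51.60° + -3.66° = -55.26°.

latitude 19.65°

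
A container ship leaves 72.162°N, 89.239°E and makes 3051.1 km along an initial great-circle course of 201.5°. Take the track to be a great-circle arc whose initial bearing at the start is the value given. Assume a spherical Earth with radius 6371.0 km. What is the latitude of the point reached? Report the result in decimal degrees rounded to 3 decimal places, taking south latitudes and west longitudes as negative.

The arc subtends δ = 3051.1/6371 = 0.478904 rad at the centre.
With φ₁ = 72.162° = 1.259464 rad and θ = 201.5° = 3.516838 rad:
sin φ₂ = sin φ₁ cos δ + cos φ₁ sin δ cos θ = (0.951926)(0.887500) + (0.306327)(0.460807)(-0.930418) = 0.713500
φ₂ = asin(0.713500) = 0.794480 rad = 45.520°.
Δλ = atan2( sin θ sin δ cos φ₁ , cos δ − sin φ₁ sin φ₂ ) = atan2(-0.051734, 0.208301) = -0.243438 rad = -13.948°.
λ₂ = 89.239° + -13.948° = 75.291°.

latitude 45.520°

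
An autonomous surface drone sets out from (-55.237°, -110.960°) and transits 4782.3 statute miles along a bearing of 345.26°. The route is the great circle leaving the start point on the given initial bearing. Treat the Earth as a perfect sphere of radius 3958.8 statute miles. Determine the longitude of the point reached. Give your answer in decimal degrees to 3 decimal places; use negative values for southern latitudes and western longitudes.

longitude -125.087°

The arc subtends δ = 4782.3/3958.8 = 1.208018 rad at the centre.
Converting: φ₁ = -0.964068 rad, θ = 6.025924 rad.
Applying the spherical law of cosines for sides, sin φ₂ = sin φ₁ cos δ + cos φ₁ sin δ cos θ = 0.223994, so φ₂ = 12.944°.
Δλ = atan2( sin θ sin δ cos φ₁ , cos δ − sin φ₁ sin φ₂ ) = atan2(-0.135631, 0.538889) = -0.246566 rad = -14.127°.
λ₂ = λ₁ + Δλ = -125.087°.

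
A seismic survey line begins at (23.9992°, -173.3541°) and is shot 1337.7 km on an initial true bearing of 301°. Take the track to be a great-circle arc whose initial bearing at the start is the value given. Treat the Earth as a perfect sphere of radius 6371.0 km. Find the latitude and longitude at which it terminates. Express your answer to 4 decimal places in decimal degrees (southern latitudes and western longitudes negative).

latitude 29.7264°, longitude 174.7736°

The arc subtends δ = 1337.7/6371 = 0.209967 rad at the centre.
Converting: φ₁ = 0.418865 rad, θ = 5.253441 rad.
sin φ₂ = sin φ₁ cos δ + cos φ₁ sin δ cos θ = (0.406724)(0.978038) + (0.913551)(0.208428)(0.515038) = 0.495859
φ₂ = asin(0.495859) = 0.518824 rad = 29.7264°.
Δλ = atan2( sin θ sin δ cos φ₁ , cos δ − sin φ₁ sin φ₂ ) = atan2(-0.163213, 0.776360) = -0.207211 rad = -11.8723°.
λ₂ = -173.3541° + -11.8723° = -185.2264°, normalized to (−180°, 180°] → 174.7736°.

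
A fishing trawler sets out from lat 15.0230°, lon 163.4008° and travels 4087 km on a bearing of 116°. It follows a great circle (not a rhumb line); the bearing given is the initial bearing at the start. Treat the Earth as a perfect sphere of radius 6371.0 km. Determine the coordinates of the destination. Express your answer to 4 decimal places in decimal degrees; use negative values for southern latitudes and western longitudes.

The arc subtends δ = 4087/6371 = 0.641501 rad at the centre.
Start latitude φ₁ = 0.262201 rad; initial bearing θ = 2.024582 rad.
sin φ₂ = sin φ₁ cos δ + cos φ₁ sin δ cos θ = (0.259207)(0.801199) + (0.965822)(0.598398)(-0.438371) = -0.045679
φ₂ = asin(-0.045679) = -0.045695 rad = -2.6181°.
For the longitude increment, Δλ = atan2( sin θ sin δ cos φ₁, cos δ − sin φ₁ sin φ₂ ) = atan2(0.519455, 0.813039) = 32.5747°.
λ₂ = 163.4008° + 32.5747° = 195.9755°, normalized to (−180°, 180°] → -164.0245°.

latitude -2.6181°, longitude -164.0245°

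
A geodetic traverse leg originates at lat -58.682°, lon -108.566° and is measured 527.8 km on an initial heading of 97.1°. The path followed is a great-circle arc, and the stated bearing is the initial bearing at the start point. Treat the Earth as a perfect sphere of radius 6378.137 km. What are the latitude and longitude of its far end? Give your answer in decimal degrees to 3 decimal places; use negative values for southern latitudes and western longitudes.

latitude -58.946°, longitude -99.417°

Angular distance δ = d/R = 527.8 / 6378.137 = 0.082751 rad.
With φ₁ = -58.682° = -1.024194 rad and θ = 97.1° = 1.694715 rad:
Applying the spherical law of cosines for sides, sin φ₂ = sin φ₁ cos δ + cos φ₁ sin δ cos θ = -0.856683, so φ₂ = -58.946°.
Δλ = atan2( sin θ sin δ cos φ₁ , cos δ − sin φ₁ sin φ₂ ) = atan2(0.042635, 0.264718) = 0.159686 rad = 9.149°.
Hence λ₂ = -108.566° + 9.149° = -99.417°.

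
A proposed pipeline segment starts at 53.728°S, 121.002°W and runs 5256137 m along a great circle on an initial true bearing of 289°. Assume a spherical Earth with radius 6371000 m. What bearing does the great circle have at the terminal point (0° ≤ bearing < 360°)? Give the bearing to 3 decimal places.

final bearing 322.267°

Central angle δ = d/R = 0.825010 rad.
With φ₁ = -53.728° = -0.937731 rad and θ = 289° = 5.044002 rad:
sin φ₂ = sin φ₁ cos δ + cos φ₁ sin δ cos θ = (-0.806217)(0.678550) + (0.591619)(0.734554)(0.325568) = -0.405574
φ₂ = asin(-0.405574) = -0.417607 rad = -23.927°.
For the longitude increment, Δλ = atan2( sin θ sin δ cos φ₁, cos δ − sin φ₁ sin φ₂ ) = atan2(-0.410900, 0.351569) = -49.450°.
Hence λ₂ = -121.002° + -49.450° = -170.452°.
The forward bearing on arrival equals the back-azimuth from the destination plus 180°.
Back-azimuth from P₂ (-23.927°, -170.452°) to P₁ (-53.728°, -121.002°), with Δλ' = λ₁ − λ₂ = 49.450°: atan2( sin Δλ' cos φ₁ , cos φ₂ sin φ₁ − sin φ₂ cos φ₁ cos Δλ' ) = 142.267°.
Final bearing = (142.267° + 180°) mod 360° = 322.267°.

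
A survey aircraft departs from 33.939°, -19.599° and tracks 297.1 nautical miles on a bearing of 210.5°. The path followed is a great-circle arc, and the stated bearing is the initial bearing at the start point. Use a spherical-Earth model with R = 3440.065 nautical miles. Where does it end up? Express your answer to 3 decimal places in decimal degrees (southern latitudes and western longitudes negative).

latitude 29.641°, longitude -22.486°

Angular distance δ = d/R = 297.1 / 3440.065 = 0.086365 rad.
Start latitude φ₁ = 0.592347 rad; initial bearing θ = 3.673918 rad.
Applying the spherical law of cosines for sides, sin φ₂ = sin φ₁ cos δ + cos φ₁ sin δ cos θ = 0.494569, so φ₂ = 29.641°.
For the longitude increment, Δλ = atan2( sin θ sin δ cos φ₁, cos δ − sin φ₁ sin φ₂ ) = atan2(-0.036320, 0.720150) = -2.887°.
λ₂ = λ₁ + Δλ = -22.486°.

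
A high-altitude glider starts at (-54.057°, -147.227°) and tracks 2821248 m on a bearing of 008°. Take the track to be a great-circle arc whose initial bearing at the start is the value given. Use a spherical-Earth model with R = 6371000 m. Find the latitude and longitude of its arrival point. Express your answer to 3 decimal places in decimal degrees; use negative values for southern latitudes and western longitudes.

Central angle δ = d/R = 0.442827 rad.
With φ₁ = -54.057° = -0.943473 rad and θ = 8° = 0.139626 rad:
Applying the spherical law of cosines for sides, sin φ₂ = sin φ₁ cos δ + cos φ₁ sin δ cos θ = -0.482440, so φ₂ = -28.845°.
Δλ = atan2( sin θ sin δ cos φ₁ , cos δ − sin φ₁ sin φ₂ ) = atan2(0.035005, 0.512960) = 0.068135 rad = 3.904°.
Hence λ₂ = -147.227° + 3.904° = -143.323°.

latitude -28.845°, longitude -143.323°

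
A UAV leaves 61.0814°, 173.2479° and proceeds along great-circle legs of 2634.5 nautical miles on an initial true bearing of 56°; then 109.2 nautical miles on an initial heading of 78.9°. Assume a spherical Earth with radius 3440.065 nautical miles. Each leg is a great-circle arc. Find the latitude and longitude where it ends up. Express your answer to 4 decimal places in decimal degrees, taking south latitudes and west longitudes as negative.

Apply the spherical direct solution leg by leg, carrying full precision between legs.
Leg 1: from (61.0814°, 173.2479°), δ = 2634.5/3440.065 = 0.765829 rad, θ = 56° → φ = 54.9207°, λ = -97.6786°.
Leg 2: from (54.9207°, -97.6786°), δ = 109.2/3440.065 = 0.031744 rad, θ = 78.9° → φ = 55.2309°, λ = -94.5479°.

latitude 55.2309°, longitude -94.5479°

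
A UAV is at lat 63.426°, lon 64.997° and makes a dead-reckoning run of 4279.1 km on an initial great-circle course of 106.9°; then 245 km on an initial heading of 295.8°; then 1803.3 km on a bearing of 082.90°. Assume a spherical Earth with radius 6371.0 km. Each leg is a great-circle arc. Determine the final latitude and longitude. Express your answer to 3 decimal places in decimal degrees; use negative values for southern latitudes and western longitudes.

latitude 39.306°, longitude 132.734°

Apply the spherical direct solution leg by leg, carrying full precision between legs.
Leg 1: from (63.426°, 64.997°), δ = 4279.1/6371 = 0.671653 rad, θ = 106.9° → φ = 38.256°, λ = 114.306°.
Leg 2: from (38.256°, 114.306°), δ = 245/6371 = 0.038456 rad, θ = 295.8° → φ = 39.187°, λ = 111.746°.
Leg 3: from (39.187°, 111.746°), δ = 1803.3/6371 = 0.283048 rad, θ = 82.9° → φ = 39.306°, λ = 132.734°.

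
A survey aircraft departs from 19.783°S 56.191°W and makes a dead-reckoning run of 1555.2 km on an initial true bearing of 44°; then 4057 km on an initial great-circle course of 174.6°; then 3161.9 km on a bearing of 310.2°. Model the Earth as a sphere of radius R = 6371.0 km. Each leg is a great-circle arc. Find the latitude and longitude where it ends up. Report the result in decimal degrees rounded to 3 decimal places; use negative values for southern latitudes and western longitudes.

Apply the spherical direct solution leg by leg, carrying full precision between legs.
Leg 1: from (-19.783°, -56.191°), δ = 1555.2/6371 = 0.244106 rad, θ = 44° → φ = -9.487°, λ = -46.390°.
Leg 2: from (-9.487°, -46.390°), δ = 4057/6371 = 0.636792 rad, θ = 174.6° → φ = -45.759°, λ = -41.790°.
Leg 3: from (-45.759°, -41.790°), δ = 3161.9/6371 = 0.496296 rad, θ = 310.2° → φ = -24.553°, λ = -65.359°.

latitude -24.553°, longitude -65.359°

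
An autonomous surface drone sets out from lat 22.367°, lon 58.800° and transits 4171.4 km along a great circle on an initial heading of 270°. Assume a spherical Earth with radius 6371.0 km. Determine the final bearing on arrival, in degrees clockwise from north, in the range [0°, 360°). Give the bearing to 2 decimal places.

δ = 4171.4/6371 = 0.654748 rad (37.5143°).
Converting: φ₁ = 0.390378 rad, θ = 4.712389 rad.
sin φ₂ = sin φ₁ cos δ + cos φ₁ sin δ cos θ = (0.380538)(0.793201) + (0.924765)(0.608959)(-0.000000) = 0.301843
φ₂ = asin(0.301843) = 0.306625 rad = 17.568°.
For the longitude increment, Δλ = atan2( sin θ sin δ cos φ₁, cos δ − sin φ₁ sin φ₂ ) = atan2(-0.563145, 0.678339) = -39.699°.
λ₂ = λ₁ + Δλ = 19.101°.
The forward bearing on arrival equals the back-azimuth from the destination plus 180°.
Back-azimuth from P₂ (17.57°, 19.10°) to P₁ (22.37°, 58.80°), with Δλ' = λ₁ − λ₂ = 39.70°: atan2( sin Δλ' cos φ₁ , cos φ₂ sin φ₁ − sin φ₂ cos φ₁ cos Δλ' ) = 75.93°.
Final bearing = (75.93° + 180°) mod 360° = 255.93°.

final bearing 255.93°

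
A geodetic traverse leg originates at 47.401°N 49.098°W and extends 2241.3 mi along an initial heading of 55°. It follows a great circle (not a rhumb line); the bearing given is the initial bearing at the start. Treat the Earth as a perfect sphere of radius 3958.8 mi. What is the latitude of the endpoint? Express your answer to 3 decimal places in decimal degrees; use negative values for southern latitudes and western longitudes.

Central angle δ = d/R = 0.566156 rad.
Converting: φ₁ = 0.827304 rad, θ = 0.959931 rad.
Destination latitude: φ₂ = arcsin( sin φ₁ cos δ + cos φ₁ sin δ cos θ ) = arcsin(0.829498) = 56.047°.
Δλ = atan2( sin θ sin δ cos φ₁ , cos δ − sin φ₁ sin φ₂ ) = atan2(0.297405, 0.233368) = 0.905466 rad = 51.879°.
λ₂ = λ₁ + Δλ = 2.781°.

latitude 56.047°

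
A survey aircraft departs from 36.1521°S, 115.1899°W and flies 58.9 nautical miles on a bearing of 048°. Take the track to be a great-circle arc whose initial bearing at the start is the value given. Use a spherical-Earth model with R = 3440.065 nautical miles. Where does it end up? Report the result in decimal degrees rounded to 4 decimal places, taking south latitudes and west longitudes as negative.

latitude -35.4923°, longitude -114.2945°

Central angle δ = d/R = 0.017122 rad.
With φ₁ = -36.1521° = -0.630973 rad and θ = 48° = 0.837758 rad:
sin φ₂ = sin φ₁ cos δ + cos φ₁ sin δ cos θ = (-0.589931)(0.999853) + (0.807454)(0.017121)(0.669131) = -0.580594
φ₂ = asin(-0.580594) = -0.619458 rad = -35.4923°.
Δλ = atan2( sin θ sin δ cos φ₁ , cos δ − sin φ₁ sin φ₂ ) = atan2(0.010274, 0.657343) = 0.015628 rad = 0.8954°.
Hence λ₂ = -115.1899° + 0.8954° = -114.2945°.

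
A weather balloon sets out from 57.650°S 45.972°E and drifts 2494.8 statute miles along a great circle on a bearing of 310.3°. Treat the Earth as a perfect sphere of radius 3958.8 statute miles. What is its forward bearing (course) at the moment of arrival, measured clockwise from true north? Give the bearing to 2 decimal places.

The arc subtends δ = 2494.8/3958.8 = 0.630191 rad at the centre.
Converting: φ₁ = -1.006182 rad, θ = 5.415757 rad.
Applying the spherical law of cosines for sides, sin φ₂ = sin φ₁ cos δ + cos φ₁ sin δ cos θ = -0.478572, so φ₂ = -28.592°.
Δλ = atan2( sin θ sin δ cos φ₁ , cos δ − sin φ₁ sin φ₂ ) = atan2(-0.240491, 0.403620) = -0.537351 rad = -30.788°.
λ₂ = λ₁ + Δλ = 15.184°.
The forward bearing on arrival equals the back-azimuth from the destination plus 180°.
Back-azimuth from P₂ (-28.59°, 15.18°) to P₁ (-57.65°, 45.97°), with Δλ' = λ₁ − λ₂ = 30.79°: atan2( sin Δλ' cos φ₁ , cos φ₂ sin φ₁ − sin φ₂ cos φ₁ cos Δλ' ) = 152.30°.
Final bearing = (152.30° + 180°) mod 360° = 332.30°.

final bearing 332.30°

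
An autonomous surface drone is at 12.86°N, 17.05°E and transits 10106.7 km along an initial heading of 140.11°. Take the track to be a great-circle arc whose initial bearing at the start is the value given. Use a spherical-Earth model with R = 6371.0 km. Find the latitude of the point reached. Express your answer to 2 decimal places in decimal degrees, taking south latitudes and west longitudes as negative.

latitude -48.71°

The arc subtends δ = 10106.7/6371 = 1.586360 rad at the centre.
With φ₁ = 12.86° = 0.224449 rad and θ = 140.11° = 2.445381 rad:
sin φ₂ = sin φ₁ cos δ + cos φ₁ sin δ cos θ = (0.222570)(-0.015563) + (0.974917)(0.999879)(-0.767277) = -0.751405
φ₂ = asin(-0.751405) = -0.850188 rad = -48.71°.
Then Δλ = atan2(0.625154, 0.151677) = 1.332773 rad, from sin θ sin δ cos φ₁ over cos δ − sin φ₁ sin φ₂.
λ₂ = 17.05° + 76.36° = 93.41°.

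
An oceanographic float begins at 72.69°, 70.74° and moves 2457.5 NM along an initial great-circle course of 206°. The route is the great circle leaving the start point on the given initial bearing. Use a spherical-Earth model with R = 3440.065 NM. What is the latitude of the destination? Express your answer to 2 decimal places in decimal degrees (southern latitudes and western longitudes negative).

Angular distance δ = d/R = 2457.5 / 3440.065 = 0.714376 rad.
Start latitude φ₁ = 1.268680 rad; initial bearing θ = 3.595378 rad.
sin φ₂ = sin φ₁ cos δ + cos φ₁ sin δ cos θ = (0.954709)(0.755502) + (0.297542)(0.655146)(-0.898794) = 0.546080
φ₂ = asin(0.546080) = 0.577678 rad = 33.10°.
Then Δλ = atan2(-0.085453, 0.234155) = -0.349924 rad, from sin θ sin δ cos φ₁ over cos δ − sin φ₁ sin φ₂.
λ₂ = λ₁ + Δλ = 50.69°.

latitude 33.10°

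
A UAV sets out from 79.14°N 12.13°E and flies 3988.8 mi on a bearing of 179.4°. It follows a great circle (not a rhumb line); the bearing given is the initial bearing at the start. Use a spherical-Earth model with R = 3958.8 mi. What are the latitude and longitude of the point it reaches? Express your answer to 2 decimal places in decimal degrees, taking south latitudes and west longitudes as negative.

latitude 21.41°, longitude 12.67°

δ = 3988.8/3958.8 = 1.007578 rad (57.7300°).
Start latitude φ₁ = 1.381254 rad; initial bearing θ = 3.131121 rad.
Applying the spherical law of cosines for sides, sin φ₂ = sin φ₁ cos δ + cos φ₁ sin δ cos θ = 0.365049, so φ₂ = 21.41°.
Δλ = atan2( sin θ sin δ cos φ₁ , cos δ − sin φ₁ sin φ₂ ) = atan2(0.001668, 0.175399) = 0.009511 rad = 0.54°.
Hence λ₂ = 12.13° + 0.54° = 12.67°.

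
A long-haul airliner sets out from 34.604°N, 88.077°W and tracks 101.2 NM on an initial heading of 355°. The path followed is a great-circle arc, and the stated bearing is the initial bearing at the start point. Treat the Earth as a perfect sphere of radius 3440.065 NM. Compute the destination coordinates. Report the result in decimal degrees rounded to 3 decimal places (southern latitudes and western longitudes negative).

latitude 36.283°, longitude -88.259°

Central angle δ = d/R = 0.029418 rad.
With φ₁ = 34.604° = 0.603954 rad and θ = 355° = 6.195919 rad:
Destination latitude: φ₂ = arcsin( sin φ₁ cos δ + cos φ₁ sin δ cos θ ) = arcsin(0.591774) = 36.283°.
For the longitude increment, Δλ = atan2( sin θ sin δ cos φ₁, cos δ − sin φ₁ sin φ₂ ) = atan2(-0.002110, 0.663498) = -0.182°.
Hence λ₂ = -88.077° + -0.182° = -88.259°.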